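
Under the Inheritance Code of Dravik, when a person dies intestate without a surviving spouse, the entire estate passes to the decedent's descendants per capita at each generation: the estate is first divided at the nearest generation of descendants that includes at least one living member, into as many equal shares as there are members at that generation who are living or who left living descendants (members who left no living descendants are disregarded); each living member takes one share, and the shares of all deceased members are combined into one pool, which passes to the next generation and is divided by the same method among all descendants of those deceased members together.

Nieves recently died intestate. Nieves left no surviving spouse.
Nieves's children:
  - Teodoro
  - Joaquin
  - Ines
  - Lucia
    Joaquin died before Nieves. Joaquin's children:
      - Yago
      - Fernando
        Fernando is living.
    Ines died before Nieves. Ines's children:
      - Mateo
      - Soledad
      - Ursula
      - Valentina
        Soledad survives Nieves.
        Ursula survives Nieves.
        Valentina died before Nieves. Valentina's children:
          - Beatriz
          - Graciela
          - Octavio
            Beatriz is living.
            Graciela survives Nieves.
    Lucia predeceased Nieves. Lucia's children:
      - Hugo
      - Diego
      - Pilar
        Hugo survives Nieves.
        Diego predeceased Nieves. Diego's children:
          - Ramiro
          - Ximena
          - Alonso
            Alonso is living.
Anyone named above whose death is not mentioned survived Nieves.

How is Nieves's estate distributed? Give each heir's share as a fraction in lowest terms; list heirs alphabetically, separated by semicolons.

Alonso 1/36; Beatriz 1/36; Fernando 1/12; Graciela 1/36; Hugo 1/12; Mateo 1/12; Octavio 1/36; Pilar 1/12; Ramiro 1/36; Soledad 1/12; Teodoro 1/4; Ursula 1/12; Ximena 1/36; Yago 1/12

There is no surviving spouse, so the entire estate passes to Nieves's descendants per capita at each generation.
At generation 1 (Teodoro, Joaquin, Ines, Lucia) there are 4 shares of (1)/4 = 1/4 each.
Living: Teodoro — each takes 1/4.
Deceased: Joaquin, Ines, and Lucia. Their combined 3/4 is pooled and carried to generation 2.
At generation 2 (Yago, Fernando, Mateo, Soledad, Ursula, Valentina, Hugo, Diego, Pilar) there are 9 shares of (3/4)/9 = 1/12 each.
Living: Yago, Fernando, Mateo, Soledad, Ursula, Hugo, and Pilar — each takes 1/12.
Deceased: Valentina and Diego. Their combined 1/6 is pooled and carried to generation 3.
At generation 3 (Beatriz, Graciela, Octavio, Ramiro, Ximena, Alonso) there are 6 shares of (1/6)/6 = 1/36 each.
Living: Beatriz, Graciela, Octavio, Ramiro, Ximena, and Alonso — each takes 1/36.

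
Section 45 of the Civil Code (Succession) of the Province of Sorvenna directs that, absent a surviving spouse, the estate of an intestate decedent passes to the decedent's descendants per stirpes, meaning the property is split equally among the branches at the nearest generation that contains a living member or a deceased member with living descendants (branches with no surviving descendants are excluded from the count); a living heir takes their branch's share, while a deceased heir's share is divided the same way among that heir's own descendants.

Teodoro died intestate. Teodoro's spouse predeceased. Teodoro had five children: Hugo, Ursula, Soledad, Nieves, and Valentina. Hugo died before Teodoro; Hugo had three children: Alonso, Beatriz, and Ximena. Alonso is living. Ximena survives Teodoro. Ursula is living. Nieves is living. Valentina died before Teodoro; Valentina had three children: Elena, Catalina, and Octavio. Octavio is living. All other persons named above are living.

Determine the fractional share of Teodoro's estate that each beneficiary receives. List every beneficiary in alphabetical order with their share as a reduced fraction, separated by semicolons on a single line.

There is no surviving spouse, so the entire estate passes to Teodoro's descendants per stirpes.
The estate is divided into 5 equal shares of 1/5 among Hugo, Ursula, Soledad, Nieves, Valentina.
Hugo predeceased; the 1/5 allotted to Hugo's branch passes to Hugo's issue by representation.
The 1/5 is divided into 3 equal shares of 1/15 among Alonso, Beatriz, Ximena.
Alonso is living and takes 1/15.
Beatriz is living and takes 1/15.
Ximena is living and takes 1/15.
Ursula is living and takes 1/5.
Soledad is living and takes 1/5.
Nieves is living and takes 1/5.
Valentina predeceased; the 1/5 allotted to Valentina's branch passes to Valentina's issue by representation.
The 1/5 is divided into 3 equal shares of 1/15 among Elena, Catalina, Octavio.
Elena is living and takes 1/15.
Catalina is living and takes 1/15.
Octavio is living and takes 1/15.

Alonso 1/15; Beatriz 1/15; Catalina 1/15; Elena 1/15; Nieves 1/5; Octavio 1/15; Soledad 1/5; Ursula 1/5; Ximena 1/15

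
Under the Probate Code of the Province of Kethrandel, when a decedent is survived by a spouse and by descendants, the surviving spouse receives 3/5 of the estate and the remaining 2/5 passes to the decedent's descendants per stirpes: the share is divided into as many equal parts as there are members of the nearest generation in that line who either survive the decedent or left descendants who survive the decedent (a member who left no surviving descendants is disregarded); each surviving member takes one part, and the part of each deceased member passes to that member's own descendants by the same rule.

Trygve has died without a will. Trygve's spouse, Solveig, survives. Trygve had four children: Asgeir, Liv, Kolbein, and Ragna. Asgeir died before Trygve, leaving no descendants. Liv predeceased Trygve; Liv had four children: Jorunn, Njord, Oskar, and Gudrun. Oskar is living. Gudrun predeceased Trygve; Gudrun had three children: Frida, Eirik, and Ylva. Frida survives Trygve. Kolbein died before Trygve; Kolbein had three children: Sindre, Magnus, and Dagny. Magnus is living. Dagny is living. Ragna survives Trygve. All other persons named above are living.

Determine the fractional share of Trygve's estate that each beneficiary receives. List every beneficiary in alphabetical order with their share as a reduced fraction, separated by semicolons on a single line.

Dagny 2/45; Eirik 1/90; Frida 1/90; Jorunn 1/30; Magnus 2/45; Njord 1/30; Oskar 1/30; Ragna 2/15; Sindre 2/45; Solveig 3/5; Ylva 1/90

Solveig, as surviving spouse, takes 3/5.
The remaining 2/5 passes to Trygve's descendants per stirpes.
Asgeir left no surviving issue, so that branch lapses and is disregarded.
The 2/5 is divided into 3 equal shares of 2/15 among Liv, Kolbein, Ragna.
Liv predeceased; the 2/15 allotted to Liv's branch passes to Liv's issue by representation.
The 2/15 is divided into 4 equal shares of 1/30 among Jorunn, Njord, Oskar, Gudrun.
Jorunn is living and takes 1/30.
Njord is living and takes 1/30.
Oskar is living and takes 1/30.
Gudrun predeceased; the 1/30 allotted to Gudrun's branch passes to Gudrun's issue by representation.
The 1/30 is divided into 3 equal shares of 1/90 among Frida, Eirik, Ylva.
Frida is living and takes 1/90.
Eirik is living and takes 1/90.
Ylva is living and takes 1/90.
Kolbein predeceased; the 2/15 allotted to Kolbein's branch passes to Kolbein's issue by representation.
The 2/15 is divided into 3 equal shares of 2/45 among Sindre, Magnus, Dagny.
Sindre is living and takes 2/45.
Magnus is living and takes 2/45.
Dagny is living and takes 2/45.
Ragna is living and takes 2/15.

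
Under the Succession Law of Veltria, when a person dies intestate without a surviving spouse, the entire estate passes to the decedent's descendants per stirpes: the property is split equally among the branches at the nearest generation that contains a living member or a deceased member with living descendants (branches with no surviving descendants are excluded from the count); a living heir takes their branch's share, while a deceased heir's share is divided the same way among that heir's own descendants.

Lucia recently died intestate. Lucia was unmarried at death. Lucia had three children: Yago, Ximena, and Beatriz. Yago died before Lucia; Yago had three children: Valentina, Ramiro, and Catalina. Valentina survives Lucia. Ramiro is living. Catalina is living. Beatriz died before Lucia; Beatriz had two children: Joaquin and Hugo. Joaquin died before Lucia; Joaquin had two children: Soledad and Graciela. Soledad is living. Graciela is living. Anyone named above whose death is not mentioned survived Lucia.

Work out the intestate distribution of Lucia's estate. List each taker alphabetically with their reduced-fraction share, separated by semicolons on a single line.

Catalina 1/9; Graciela 1/12; Hugo 1/6; Ramiro 1/9; Soledad 1/12; Valentina 1/9; Ximena 1/3

There is no surviving spouse, so the entire estate passes to Lucia's descendants per stirpes.
The estate is divided into 3 equal shares of 1/3 among Yago, Ximena, Beatriz.
Yago predeceased; the 1/3 allotted to Yago's branch passes to Yago's issue by representation.
The 1/3 is divided into 3 equal shares of 1/9 among Valentina, Ramiro, Catalina.
Valentina is living and takes 1/9.
Ramiro is living and takes 1/9.
Catalina is living and takes 1/9.
Ximena is living and takes 1/3.
Beatriz predeceased; the 1/3 allotted to Beatriz's branch passes to Beatriz's issue by representation.
The 1/3 is divided into 2 equal shares of 1/6 among Joaquin, Hugo.
Joaquin predeceased; the 1/6 allotted to Joaquin's branch passes to Joaquin's issue by representation.
The 1/6 is divided into 2 equal shares of 1/12 among Soledad, Graciela.
Soledad is living and takes 1/12.
Graciela is living and takes 1/12.
Hugo is living and takes 1/6.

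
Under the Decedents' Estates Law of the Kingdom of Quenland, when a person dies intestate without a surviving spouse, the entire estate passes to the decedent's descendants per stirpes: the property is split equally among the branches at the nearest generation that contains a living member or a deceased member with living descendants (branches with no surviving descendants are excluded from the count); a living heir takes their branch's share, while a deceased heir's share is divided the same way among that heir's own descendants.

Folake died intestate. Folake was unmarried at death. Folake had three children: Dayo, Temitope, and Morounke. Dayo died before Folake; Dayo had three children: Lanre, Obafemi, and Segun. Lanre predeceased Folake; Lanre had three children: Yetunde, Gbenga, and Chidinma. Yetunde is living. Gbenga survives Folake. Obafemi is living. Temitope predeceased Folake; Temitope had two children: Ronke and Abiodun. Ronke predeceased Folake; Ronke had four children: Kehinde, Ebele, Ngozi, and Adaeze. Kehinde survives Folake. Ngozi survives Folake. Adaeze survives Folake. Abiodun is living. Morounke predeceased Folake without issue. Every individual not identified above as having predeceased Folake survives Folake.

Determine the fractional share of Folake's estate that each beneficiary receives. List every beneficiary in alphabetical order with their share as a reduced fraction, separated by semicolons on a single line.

There is no surviving spouse, so the entire estate passes to Folake's descendants per stirpes.
Morounke left no surviving issue, so that branch lapses and is disregarded.
The estate is divided into 2 equal shares of 1/2 among Dayo, Temitope.
Dayo predeceased; the 1/2 allotted to Dayo's branch passes to Dayo's issue by representation.
The 1/2 is divided into 3 equal shares of 1/6 among Lanre, Obafemi, Segun.
Lanre predeceased; the 1/6 allotted to Lanre's branch passes to Lanre's issue by representation.
The 1/6 is divided into 3 equal shares of 1/18 among Yetunde, Gbenga, Chidinma.
Yetunde is living and takes 1/18.
Gbenga is living and takes 1/18.
Chidinma is living and takes 1/18.
Obafemi is living and takes 1/6.
Segun is living and takes 1/6.
Temitope predeceased; the 1/2 allotted to Temitope's branch passes to Temitope's issue by representation.
The 1/2 is divided into 2 equal shares of 1/4 among Ronke, Abiodun.
Ronke predeceased; the 1/4 allotted to Ronke's branch passes to Ronke's issue by representation.
The 1/4 is divided into 4 equal shares of 1/16 among Kehinde, Ebele, Ngozi, Adaeze.
Kehinde is living and takes 1/16.
Ebele is living and takes 1/16.
Ngozi is living and takes 1/16.
Adaeze is living and takes 1/16.
Abiodun is living and takes 1/4.

Abiodun 1/4; Adaeze 1/16; Chidinma 1/18; Ebele 1/16; Gbenga 1/18; Kehinde 1/16; Ngozi 1/16; Obafemi 1/6; Segun 1/6; Yetunde 1/18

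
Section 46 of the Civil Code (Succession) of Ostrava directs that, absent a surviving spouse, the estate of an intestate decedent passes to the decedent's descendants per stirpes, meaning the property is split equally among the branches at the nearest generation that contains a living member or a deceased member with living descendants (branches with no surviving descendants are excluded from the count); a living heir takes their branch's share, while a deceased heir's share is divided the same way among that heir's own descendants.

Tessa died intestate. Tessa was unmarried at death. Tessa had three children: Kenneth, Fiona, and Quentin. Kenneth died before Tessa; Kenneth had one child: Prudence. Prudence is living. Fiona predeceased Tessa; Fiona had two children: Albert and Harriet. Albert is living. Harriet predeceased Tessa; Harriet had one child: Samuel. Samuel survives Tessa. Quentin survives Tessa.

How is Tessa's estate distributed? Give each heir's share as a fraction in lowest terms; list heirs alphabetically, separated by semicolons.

Albert 1/6; Prudence 1/3; Quentin 1/3; Samuel 1/6

There is no surviving spouse, so the entire estate passes to Tessa's descendants per stirpes.
The estate is divided into 3 equal shares of 1/3 among Kenneth, Fiona, Quentin.
Kenneth predeceased; the 1/3 allotted to Kenneth's branch passes to Kenneth's issue by representation.
Prudence is the sole taker at this level and receives the full 1/3.
Fiona predeceased; the 1/3 allotted to Fiona's branch passes to Fiona's issue by representation.
The 1/3 is divided into 2 equal shares of 1/6 among Albert, Harriet.
Albert is living and takes 1/6.
Harriet predeceased; the 1/6 allotted to Harriet's branch passes to Harriet's issue by representation.
Samuel is the sole taker at this level and receives the full 1/6.
Quentin is living and takes 1/3.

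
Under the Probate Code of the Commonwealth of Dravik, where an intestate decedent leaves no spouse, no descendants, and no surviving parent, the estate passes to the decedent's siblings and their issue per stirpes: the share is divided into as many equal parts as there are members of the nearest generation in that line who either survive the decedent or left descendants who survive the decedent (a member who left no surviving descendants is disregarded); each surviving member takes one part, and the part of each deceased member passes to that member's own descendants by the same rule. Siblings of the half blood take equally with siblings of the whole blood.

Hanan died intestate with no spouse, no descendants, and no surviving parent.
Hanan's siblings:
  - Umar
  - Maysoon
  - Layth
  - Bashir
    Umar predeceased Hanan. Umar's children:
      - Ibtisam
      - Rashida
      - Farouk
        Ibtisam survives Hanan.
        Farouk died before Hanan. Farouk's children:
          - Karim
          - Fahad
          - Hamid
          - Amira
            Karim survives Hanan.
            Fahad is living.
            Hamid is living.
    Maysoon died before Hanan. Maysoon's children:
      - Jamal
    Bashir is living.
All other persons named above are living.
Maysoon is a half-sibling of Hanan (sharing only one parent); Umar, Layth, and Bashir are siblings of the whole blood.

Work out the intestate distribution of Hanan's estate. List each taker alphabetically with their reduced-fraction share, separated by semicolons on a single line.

No spouse, descendants, or parent survives, so the estate passes to Hanan's siblings per stirpes.
Half-blood and whole-blood siblings take equally under the stated rule.
The estate is divided into 4 equal shares of 1/4 among Umar, Maysoon, Layth, Bashir.
Umar predeceased; the 1/4 allotted to Umar's branch passes to Umar's issue by representation.
The 1/4 is divided into 3 equal shares of 1/12 among Ibtisam, Rashida, Farouk.
Ibtisam is living and takes 1/12.
Rashida is living and takes 1/12.
Farouk predeceased; the 1/12 allotted to Farouk's branch passes to Farouk's issue by representation.
The 1/12 is divided into 4 equal shares of 1/48 among Karim, Fahad, Hamid, Amira.
Karim is living and takes 1/48.
Fahad is living and takes 1/48.
Hamid is living and takes 1/48.
Amira is living and takes 1/48.
Maysoon predeceased; the 1/4 allotted to Maysoon's branch passes to Maysoon's issue by representation.
Jamal is the sole taker at this level and receives the full 1/4.
Layth is living and takes 1/4.
Bashir is living and takes 1/4.

Amira 1/48; Bashir 1/4; Fahad 1/48; Hamid 1/48; Ibtisam 1/12; Jamal 1/4; Karim 1/48; Layth 1/4; Rashida 1/12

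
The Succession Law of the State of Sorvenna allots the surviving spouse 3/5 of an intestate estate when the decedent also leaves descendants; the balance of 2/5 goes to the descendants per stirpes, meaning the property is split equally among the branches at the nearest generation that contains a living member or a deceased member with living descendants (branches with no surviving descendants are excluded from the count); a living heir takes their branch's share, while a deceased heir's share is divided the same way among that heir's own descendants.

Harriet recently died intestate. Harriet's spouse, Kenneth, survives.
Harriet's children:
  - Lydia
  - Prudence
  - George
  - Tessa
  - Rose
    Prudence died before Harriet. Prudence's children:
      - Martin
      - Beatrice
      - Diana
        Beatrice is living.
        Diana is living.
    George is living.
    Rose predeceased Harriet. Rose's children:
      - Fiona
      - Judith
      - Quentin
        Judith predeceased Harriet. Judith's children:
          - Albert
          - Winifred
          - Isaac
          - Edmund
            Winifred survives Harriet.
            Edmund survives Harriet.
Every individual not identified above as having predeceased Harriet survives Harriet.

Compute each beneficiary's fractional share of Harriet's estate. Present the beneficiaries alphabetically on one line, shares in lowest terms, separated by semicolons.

Kenneth, as surviving spouse, takes 3/5.
The remaining 2/5 passes to Harriet's descendants per stirpes.
The 2/5 is divided into 5 equal shares of 2/25 among Lydia, Prudence, George, Tessa, Rose.
Lydia is living and takes 2/25.
Prudence predeceased; the 2/25 allotted to Prudence's branch passes to Prudence's issue by representation.
The 2/25 is divided into 3 equal shares of 2/75 among Martin, Beatrice, Diana.
Martin is living and takes 2/75.
Beatrice is living and takes 2/75.
Diana is living and takes 2/75.
George is living and takes 2/25.
Tessa is living and takes 2/25.
Rose predeceased; the 2/25 allotted to Rose's branch passes to Rose's issue by representation.
The 2/25 is divided into 3 equal shares of 2/75 among Fiona, Judith, Quentin.
Fiona is living and takes 2/75.
Judith predeceased; the 2/75 allotted to Judith's branch passes to Judith's issue by representation.
The 2/75 is divided into 4 equal shares of 1/150 among Albert, Winifred, Isaac, Edmund.
Albert is living and takes 1/150.
Winifred is living and takes 1/150.
Isaac is living and takes 1/150.
Edmund is living and takes 1/150.
Quentin is living and takes 2/75.

Albert 1/150; Beatrice 2/75; Diana 2/75; Edmund 1/150; Fiona 2/75; George 2/25; Isaac 1/150; Kenneth 3/5; Lydia 2/25; Martin 2/75; Quentin 2/75; Tessa 2/25; Winifred 1/150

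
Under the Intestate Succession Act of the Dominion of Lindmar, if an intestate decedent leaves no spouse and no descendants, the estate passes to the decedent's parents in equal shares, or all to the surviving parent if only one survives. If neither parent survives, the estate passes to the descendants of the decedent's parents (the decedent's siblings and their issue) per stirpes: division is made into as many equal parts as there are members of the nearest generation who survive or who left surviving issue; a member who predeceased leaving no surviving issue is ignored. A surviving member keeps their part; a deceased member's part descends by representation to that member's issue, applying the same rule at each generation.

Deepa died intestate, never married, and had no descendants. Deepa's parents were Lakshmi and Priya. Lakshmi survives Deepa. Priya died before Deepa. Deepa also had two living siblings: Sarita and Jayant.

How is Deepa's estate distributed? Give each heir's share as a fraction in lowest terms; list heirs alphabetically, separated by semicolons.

Only one parent, Lakshmi, survives, so Lakshmi takes the entire estate. The siblings take nothing because a surviving parent has priority.

Lakshmi 1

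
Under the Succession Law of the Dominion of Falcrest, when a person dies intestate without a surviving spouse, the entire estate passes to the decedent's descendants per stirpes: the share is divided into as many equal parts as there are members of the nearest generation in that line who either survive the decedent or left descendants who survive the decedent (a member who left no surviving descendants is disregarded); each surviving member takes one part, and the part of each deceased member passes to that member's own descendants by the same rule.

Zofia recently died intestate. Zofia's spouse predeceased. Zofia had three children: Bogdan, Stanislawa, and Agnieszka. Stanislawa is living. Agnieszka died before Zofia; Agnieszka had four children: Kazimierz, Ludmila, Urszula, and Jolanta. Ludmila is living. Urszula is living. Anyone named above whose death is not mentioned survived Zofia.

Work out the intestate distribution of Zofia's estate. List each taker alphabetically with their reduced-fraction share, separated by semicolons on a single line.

Bogdan 1/3; Jolanta 1/12; Kazimierz 1/12; Ludmila 1/12; Stanislawa 1/3; Urszula 1/12

There is no surviving spouse, so the entire estate passes to Zofia's descendants per stirpes.
The estate is divided into 3 equal shares of 1/3 among Bogdan, Stanislawa, Agnieszka.
Bogdan is living and takes 1/3.
Stanislawa is living and takes 1/3.
Agnieszka predeceased; the 1/3 allotted to Agnieszka's branch passes to Agnieszka's issue by representation.
The 1/3 is divided into 4 equal shares of 1/12 among Kazimierz, Ludmila, Urszula, Jolanta.
Kazimierz is living and takes 1/12.
Ludmila is living and takes 1/12.
Urszula is living and takes 1/12.
Jolanta is living and takes 1/12.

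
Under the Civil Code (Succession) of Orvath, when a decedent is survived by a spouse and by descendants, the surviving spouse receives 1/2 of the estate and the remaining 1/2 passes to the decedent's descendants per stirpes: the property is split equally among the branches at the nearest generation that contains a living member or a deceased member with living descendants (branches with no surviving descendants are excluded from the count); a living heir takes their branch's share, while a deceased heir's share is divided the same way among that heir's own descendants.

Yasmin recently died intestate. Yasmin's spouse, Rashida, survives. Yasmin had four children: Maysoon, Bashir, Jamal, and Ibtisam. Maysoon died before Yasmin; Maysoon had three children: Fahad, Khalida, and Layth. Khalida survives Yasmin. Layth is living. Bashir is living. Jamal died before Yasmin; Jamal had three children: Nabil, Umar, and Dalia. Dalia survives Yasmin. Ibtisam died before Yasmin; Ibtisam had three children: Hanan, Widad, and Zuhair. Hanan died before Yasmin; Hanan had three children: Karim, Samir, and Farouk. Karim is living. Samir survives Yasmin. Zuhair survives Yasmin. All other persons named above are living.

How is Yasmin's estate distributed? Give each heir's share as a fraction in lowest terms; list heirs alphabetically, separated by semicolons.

Bashir 1/8; Dalia 1/24; Fahad 1/24; Farouk 1/72; Karim 1/72; Khalida 1/24; Layth 1/24; Nabil 1/24; Rashida 1/2; Samir 1/72; Umar 1/24; Widad 1/24; Zuhair 1/24

Rashida, as surviving spouse, takes 1/2.
The remaining 1/2 passes to Yasmin's descendants per stirpes.
The 1/2 is divided into 4 equal shares of 1/8 among Maysoon, Bashir, Jamal, Ibtisam.
Maysoon predeceased; the 1/8 allotted to Maysoon's branch passes to Maysoon's issue by representation.
The 1/8 is divided into 3 equal shares of 1/24 among Fahad, Khalida, Layth.
Fahad is living and takes 1/24.
Khalida is living and takes 1/24.
Layth is living and takes 1/24.
Bashir is living and takes 1/8.
Jamal predeceased; the 1/8 allotted to Jamal's branch passes to Jamal's issue by representation.
The 1/8 is divided into 3 equal shares of 1/24 among Nabil, Umar, Dalia.
Nabil is living and takes 1/24.
Umar is living and takes 1/24.
Dalia is living and takes 1/24.
Ibtisam predeceased; the 1/8 allotted to Ibtisam's branch passes to Ibtisam's issue by representation.
The 1/8 is divided into 3 equal shares of 1/24 among Hanan, Widad, Zuhair.
Hanan predeceased; the 1/24 allotted to Hanan's branch passes to Hanan's issue by representation.
The 1/24 is divided into 3 equal shares of 1/72 among Karim, Samir, Farouk.
Karim is living and takes 1/72.
Samir is living and takes 1/72.
Farouk is living and takes 1/72.
Widad is living and takes 1/24.
Zuhair is living and takes 1/24.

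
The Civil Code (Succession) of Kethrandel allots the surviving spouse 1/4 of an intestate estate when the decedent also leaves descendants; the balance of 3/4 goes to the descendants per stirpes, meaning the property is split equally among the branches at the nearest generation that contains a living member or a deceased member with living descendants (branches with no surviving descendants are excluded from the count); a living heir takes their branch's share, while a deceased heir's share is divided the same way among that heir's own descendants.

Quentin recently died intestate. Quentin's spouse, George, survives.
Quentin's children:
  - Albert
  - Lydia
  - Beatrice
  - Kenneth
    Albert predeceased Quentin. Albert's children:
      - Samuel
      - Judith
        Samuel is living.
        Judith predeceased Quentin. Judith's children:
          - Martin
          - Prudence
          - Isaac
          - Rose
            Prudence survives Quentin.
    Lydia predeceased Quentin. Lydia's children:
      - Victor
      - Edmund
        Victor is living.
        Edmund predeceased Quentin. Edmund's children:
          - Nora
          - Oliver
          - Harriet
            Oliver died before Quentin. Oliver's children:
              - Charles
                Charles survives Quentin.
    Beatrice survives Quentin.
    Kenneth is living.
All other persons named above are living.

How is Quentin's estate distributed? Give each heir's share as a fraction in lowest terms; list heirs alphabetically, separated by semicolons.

George, as surviving spouse, takes 1/4.
The remaining 3/4 passes to Quentin's descendants per stirpes.
The 3/4 is divided into 4 equal shares of 3/16 among Albert, Lydia, Beatrice, Kenneth.
Albert predeceased; the 3/16 allotted to Albert's branch passes to Albert's issue by representation.
The 3/16 is divided into 2 equal shares of 3/32 among Samuel, Judith.
Samuel is living and takes 3/32.
Judith predeceased; the 3/32 allotted to Judith's branch passes to Judith's issue by representation.
The 3/32 is divided into 4 equal shares of 3/128 among Martin, Prudence, Isaac, Rose.
Martin is living and takes 3/128.
Prudence is living and takes 3/128.
Isaac is living and takes 3/128.
Rose is living and takes 3/128.
Lydia predeceased; the 3/16 allotted to Lydia's branch passes to Lydia's issue by representation.
The 3/16 is divided into 2 equal shares of 3/32 among Victor, Edmund.
Victor is living and takes 3/32.
Edmund predeceased; the 3/32 allotted to Edmund's branch passes to Edmund's issue by representation.
The 3/32 is divided into 3 equal shares of 1/32 among Nora, Oliver, Harriet.
Nora is living and takes 1/32.
Oliver predeceased; the 1/32 allotted to Oliver's branch passes to Oliver's issue by representation.
Charles is the sole taker at this level and receives the full 1/32.
Harriet is living and takes 1/32.
Beatrice is living and takes 3/16.
Kenneth is living and takes 3/16.

Beatrice 3/16; Charles 1/32; George 1/4; Harriet 1/32; Isaac 3/128; Kenneth 3/16; Martin 3/128; Nora 1/32; Prudence 3/128; Rose 3/128; Samuel 3/32; Victor 3/32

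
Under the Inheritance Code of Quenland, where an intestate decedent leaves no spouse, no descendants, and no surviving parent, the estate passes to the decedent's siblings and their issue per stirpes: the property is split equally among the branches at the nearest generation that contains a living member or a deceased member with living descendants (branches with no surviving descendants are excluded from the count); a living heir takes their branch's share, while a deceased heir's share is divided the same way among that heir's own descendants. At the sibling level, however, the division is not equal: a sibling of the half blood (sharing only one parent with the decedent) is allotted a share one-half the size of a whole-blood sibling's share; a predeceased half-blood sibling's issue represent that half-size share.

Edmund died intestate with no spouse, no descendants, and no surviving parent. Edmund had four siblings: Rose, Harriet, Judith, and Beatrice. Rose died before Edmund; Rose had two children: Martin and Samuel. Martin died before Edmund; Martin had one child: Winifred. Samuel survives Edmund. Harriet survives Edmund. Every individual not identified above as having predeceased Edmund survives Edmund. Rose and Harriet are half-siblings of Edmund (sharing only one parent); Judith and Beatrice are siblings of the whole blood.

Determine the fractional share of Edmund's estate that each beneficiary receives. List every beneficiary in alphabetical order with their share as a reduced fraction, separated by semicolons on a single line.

Beatrice 1/3; Harriet 1/6; Judith 1/3; Samuel 1/12; Winifred 1/12

No spouse, descendants, or parent survives, so the estate passes to Edmund's siblings per stirpes.
Half-blood siblings count for one-half the weight of whole-blood siblings at the initial division.
Dividing 1 in proportion to weights (total weight 3): Rose (weight 1/2) → 1/6; Harriet (weight 1/2) → 1/6; Judith (weight 1) → 1/3; Beatrice (weight 1) → 1/3.
Rose predeceased; the 1/6 allotted to Rose's branch passes to Rose's issue by representation.
The 1/6 is divided into 2 equal shares of 1/12 among Martin, Samuel.
Martin predeceased; the 1/12 allotted to Martin's branch passes to Martin's issue by representation.
Winifred is the sole taker at this level and receives the full 1/12.
Samuel is living and takes 1/12.
Harriet is living and takes 1/6.
Judith is living and takes 1/3.
Beatrice is living and takes 1/3.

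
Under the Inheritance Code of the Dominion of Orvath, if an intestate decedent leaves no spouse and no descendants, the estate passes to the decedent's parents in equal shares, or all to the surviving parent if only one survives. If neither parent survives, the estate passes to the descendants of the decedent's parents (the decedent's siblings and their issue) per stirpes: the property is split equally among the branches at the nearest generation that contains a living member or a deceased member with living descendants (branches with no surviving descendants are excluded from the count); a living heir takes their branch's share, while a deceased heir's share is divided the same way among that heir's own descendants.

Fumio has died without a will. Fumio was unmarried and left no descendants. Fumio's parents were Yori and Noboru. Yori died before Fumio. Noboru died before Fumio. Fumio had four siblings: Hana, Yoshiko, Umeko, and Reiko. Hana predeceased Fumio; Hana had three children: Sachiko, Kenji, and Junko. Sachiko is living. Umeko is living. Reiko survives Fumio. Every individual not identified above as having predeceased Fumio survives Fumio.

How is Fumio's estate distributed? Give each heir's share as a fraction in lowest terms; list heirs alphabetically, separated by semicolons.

Junko 1/12; Kenji 1/12; Reiko 1/4; Sachiko 1/12; Umeko 1/4; Yoshiko 1/4

Neither parent survives and there are no descendants, so the estate passes to Fumio's siblings and their issue per stirpes.
The estate is divided into 4 equal shares of 1/4 among Hana, Yoshiko, Umeko, Reiko.
Hana predeceased; the 1/4 allotted to Hana's branch passes to Hana's issue by representation.
The 1/4 is divided into 3 equal shares of 1/12 among Sachiko, Kenji, Junko.
Sachiko is living and takes 1/12.
Kenji is living and takes 1/12.
Junko is living and takes 1/12.
Yoshiko is living and takes 1/4.
Umeko is living and takes 1/4.
Reiko is living and takes 1/4.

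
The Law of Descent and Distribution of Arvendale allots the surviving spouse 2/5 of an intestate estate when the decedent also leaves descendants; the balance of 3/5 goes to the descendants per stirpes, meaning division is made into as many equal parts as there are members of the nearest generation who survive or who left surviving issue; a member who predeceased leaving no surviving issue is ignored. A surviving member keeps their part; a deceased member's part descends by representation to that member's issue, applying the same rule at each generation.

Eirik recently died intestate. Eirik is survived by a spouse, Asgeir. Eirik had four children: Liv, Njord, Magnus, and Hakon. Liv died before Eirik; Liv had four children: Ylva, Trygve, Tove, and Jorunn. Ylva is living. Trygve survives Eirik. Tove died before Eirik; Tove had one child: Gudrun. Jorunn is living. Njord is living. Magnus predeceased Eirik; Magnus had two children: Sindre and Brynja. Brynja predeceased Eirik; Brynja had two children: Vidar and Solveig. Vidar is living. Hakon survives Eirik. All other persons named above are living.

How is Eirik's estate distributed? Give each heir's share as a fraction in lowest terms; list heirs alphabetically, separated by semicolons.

Asgeir, as surviving spouse, takes 2/5.
The remaining 3/5 passes to Eirik's descendants per stirpes.
The 3/5 is divided into 4 equal shares of 3/20 among Liv, Njord, Magnus, Hakon.
Liv predeceased; the 3/20 allotted to Liv's branch passes to Liv's issue by representation.
The 3/20 is divided into 4 equal shares of 3/80 among Ylva, Trygve, Tove, Jorunn.
Ylva is living and takes 3/80.
Trygve is living and takes 3/80.
Tove predeceased; the 3/80 allotted to Tove's branch passes to Tove's issue by representation.
Gudrun is the sole taker at this level and receives the full 3/80.
Jorunn is living and takes 3/80.
Njord is living and takes 3/20.
Magnus predeceased; the 3/20 allotted to Magnus's branch passes to Magnus's issue by representation.
The 3/20 is divided into 2 equal shares of 3/40 among Sindre, Brynja.
Sindre is living and takes 3/40.
Brynja predeceased; the 3/40 allotted to Brynja's branch passes to Brynja's issue by representation.
The 3/40 is divided into 2 equal shares of 3/80 among Vidar, Solveig.
Vidar is living and takes 3/80.
Solveig is living and takes 3/80.
Hakon is living and takes 3/20.

Asgeir 2/5; Gudrun 3/80; Hakon 3/20; Jorunn 3/80; Njord 3/20; Sindre 3/40; Solveig 3/80; Trygve 3/80; Vidar 3/80; Ylva 3/80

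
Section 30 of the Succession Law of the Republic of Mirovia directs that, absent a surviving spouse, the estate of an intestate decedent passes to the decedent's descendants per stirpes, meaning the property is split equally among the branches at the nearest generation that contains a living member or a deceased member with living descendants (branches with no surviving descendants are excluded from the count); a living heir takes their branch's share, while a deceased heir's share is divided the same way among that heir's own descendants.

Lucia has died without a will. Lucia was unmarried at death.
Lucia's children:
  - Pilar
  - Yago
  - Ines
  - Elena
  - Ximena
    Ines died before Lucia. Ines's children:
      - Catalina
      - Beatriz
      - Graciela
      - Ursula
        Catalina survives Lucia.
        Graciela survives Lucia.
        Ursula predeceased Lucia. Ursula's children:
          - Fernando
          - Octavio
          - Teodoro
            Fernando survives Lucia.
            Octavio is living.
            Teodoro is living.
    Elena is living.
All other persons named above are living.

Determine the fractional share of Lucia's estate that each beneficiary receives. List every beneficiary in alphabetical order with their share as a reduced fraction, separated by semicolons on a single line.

There is no surviving spouse, so the entire estate passes to Lucia's descendants per stirpes.
The estate is divided into 5 equal shares of 1/5 among Pilar, Yago, Ines, Elena, Ximena.
Pilar is living and takes 1/5.
Yago is living and takes 1/5.
Ines predeceased; the 1/5 allotted to Ines's branch passes to Ines's issue by representation.
The 1/5 is divided into 4 equal shares of 1/20 among Catalina, Beatriz, Graciela, Ursula.
Catalina is living and takes 1/20.
Beatriz is living and takes 1/20.
Graciela is living and takes 1/20.
Ursula predeceased; the 1/20 allotted to Ursula's branch passes to Ursula's issue by representation.
The 1/20 is divided into 3 equal shares of 1/60 among Fernando, Octavio, Teodoro.
Fernando is living and takes 1/60.
Octavio is living and takes 1/60.
Teodoro is living and takes 1/60.
Elena is living and takes 1/5.
Ximena is living and takes 1/5.

Beatriz 1/20; Catalina 1/20; Elena 1/5; Fernando 1/60; Graciela 1/20; Octavio 1/60; Pilar 1/5; Teodoro 1/60; Ximena 1/5; Yago 1/5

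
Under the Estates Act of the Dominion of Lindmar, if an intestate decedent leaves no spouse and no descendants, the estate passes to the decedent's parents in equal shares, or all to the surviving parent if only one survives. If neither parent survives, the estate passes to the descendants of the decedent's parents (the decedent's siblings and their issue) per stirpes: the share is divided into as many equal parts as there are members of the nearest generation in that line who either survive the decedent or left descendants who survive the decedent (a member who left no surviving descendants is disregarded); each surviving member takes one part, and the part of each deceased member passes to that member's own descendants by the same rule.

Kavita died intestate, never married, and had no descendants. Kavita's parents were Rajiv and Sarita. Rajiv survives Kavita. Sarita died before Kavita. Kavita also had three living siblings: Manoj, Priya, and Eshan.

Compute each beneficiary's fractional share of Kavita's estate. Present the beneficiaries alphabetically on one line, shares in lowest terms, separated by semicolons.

Rajiv 1

Only one parent, Rajiv, survives, so Rajiv takes the entire estate. The siblings take nothing because a surviving parent has priority.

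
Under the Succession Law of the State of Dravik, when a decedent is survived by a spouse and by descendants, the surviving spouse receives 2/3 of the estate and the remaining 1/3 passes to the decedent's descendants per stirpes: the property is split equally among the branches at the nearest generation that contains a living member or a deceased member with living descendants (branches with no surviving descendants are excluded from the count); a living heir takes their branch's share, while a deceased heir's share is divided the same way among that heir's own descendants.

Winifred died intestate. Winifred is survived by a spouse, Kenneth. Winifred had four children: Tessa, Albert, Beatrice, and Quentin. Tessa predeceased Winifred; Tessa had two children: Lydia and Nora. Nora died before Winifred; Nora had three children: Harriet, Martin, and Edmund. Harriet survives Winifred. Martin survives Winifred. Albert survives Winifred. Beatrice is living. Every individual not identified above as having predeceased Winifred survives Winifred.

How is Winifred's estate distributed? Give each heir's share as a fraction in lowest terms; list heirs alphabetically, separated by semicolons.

Albert 1/12; Beatrice 1/12; Edmund 1/72; Harriet 1/72; Kenneth 2/3; Lydia 1/24; Martin 1/72; Quentin 1/12

Kenneth, as surviving spouse, takes 2/3.
The remaining 1/3 passes to Winifred's descendants per stirpes.
The 1/3 is divided into 4 equal shares of 1/12 among Tessa, Albert, Beatrice, Quentin.
Tessa predeceased; the 1/12 allotted to Tessa's branch passes to Tessa's issue by representation.
The 1/12 is divided into 2 equal shares of 1/24 among Lydia, Nora.
Lydia is living and takes 1/24.
Nora predeceased; the 1/24 allotted to Nora's branch passes to Nora's issue by representation.
The 1/24 is divided into 3 equal shares of 1/72 among Harriet, Martin, Edmund.
Harriet is living and takes 1/72.
Martin is living and takes 1/72.
Edmund is living and takes 1/72.
Albert is living and takes 1/12.
Beatrice is living and takes 1/12.
Quentin is living and takes 1/12.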